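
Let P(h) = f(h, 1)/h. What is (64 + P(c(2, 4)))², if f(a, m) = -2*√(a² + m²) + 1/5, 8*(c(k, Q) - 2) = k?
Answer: 8327156/2025 - 11536*√97/405 ≈ 3831.6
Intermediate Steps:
c(k, Q) = 2 + k/8
f(a, m) = ⅕ - 2*√(a² + m²) (f(a, m) = -2*√(a² + m²) + ⅕ = ⅕ - 2*√(a² + m²))
P(h) = (⅕ - 2*√(1 + h²))/h (P(h) = (⅕ - 2*√(h² + 1²))/h = (⅕ - 2*√(h² + 1))/h = (⅕ - 2*√(1 + h²))/h)
(64 + P(c(2, 4)))² = (64 + (1 - 10*√(1 + (2 + (⅛)*2)²))/(5*(2 + (⅛)*2)))² = (64 + (1 - 10*√(1 + (2 + ¼)²))/(5*(2 + ¼)))² = (64 + (1 - 10*√(1 + (9/4)²))/(5*(9/4)))² = (64 + (⅕)*(4/9)*(1 - 10*√(1 + 81/16)))² = (64 + (⅕)*(4/9)*(1 - 5*√97/2))² = (64 + (4/45 - 2*√97/9))² = (2884/45 - 2*√97/9)²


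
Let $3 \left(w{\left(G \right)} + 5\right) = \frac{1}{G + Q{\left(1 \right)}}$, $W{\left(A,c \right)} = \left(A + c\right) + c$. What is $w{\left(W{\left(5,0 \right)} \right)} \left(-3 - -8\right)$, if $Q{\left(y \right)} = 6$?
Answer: $- \frac{820}{33} \approx -24.848$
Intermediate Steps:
$W{\left(A,c \right)} = A + 2 c$
$w{\left(G \right)} = -5 + \frac{1}{3 \left(6 + G\right)}$ ($w{\left(G \right)} = -5 + \frac{1}{3 \left(G + 6\right)} = -5 + \frac{1}{3 \left(6 + G\right)}$)
$w{\left(W{\left(5,0 \right)} \right)} \left(-3 - -8\right) = \frac{-89 - 15 \left(5 + 2 \cdot 0\right)}{3 \left(6 + \left(5 + 2 \cdot 0\right)\right)} \left(-3 - -8\right) = \frac{-89 - 15 \left(5 + 0\right)}{3 \left(6 + \left(5 + 0\right)\right)} \left(-3 + 8\right) = \frac{-89 - 75}{3 \left(6 + 5\right)} 5 = \frac{-89 - 75}{3 \cdot 11} \cdot 5 = \frac{1}{3} \cdot \frac{1}{11} \left(-164\right) 5 = \left(- \frac{164}{33}\right) 5 = - \frac{820}{33}$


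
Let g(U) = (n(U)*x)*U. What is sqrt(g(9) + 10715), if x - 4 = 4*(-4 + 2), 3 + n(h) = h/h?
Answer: sqrt(10787) ≈ 103.86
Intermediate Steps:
n(h) = -2 (n(h) = -3 + h/h = -3 + 1 = -2)
x = -4 (x = 4 + 4*(-4 + 2) = 4 + 4*(-2) = 4 - 8 = -4)
g(U) = 8*U (g(U) = (-2*(-4))*U = 8*U)
sqrt(g(9) + 10715) = sqrt(8*9 + 10715) = sqrt(72 + 10715) = sqrt(10787)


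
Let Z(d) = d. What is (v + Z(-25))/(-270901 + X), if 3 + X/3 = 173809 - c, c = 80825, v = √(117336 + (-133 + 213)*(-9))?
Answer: -25/8042 + √29154/4021 ≈ 0.039355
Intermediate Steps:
v = 2*√29154 (v = √(117336 + 80*(-9)) = √(117336 - 720) = √116616 = 2*√29154 ≈ 341.49)
X = 278943 (X = -9 + 3*(173809 - 1*80825) = -9 + 3*(173809 - 80825) = -9 + 3*92984 = -9 + 278952 = 278943)
(v + Z(-25))/(-270901 + X) = (2*√29154 - 25)/(-270901 + 278943) = (-25 + 2*√29154)/8042 = (-25 + 2*√29154)*(1/8042) = -25/8042 + √29154/4021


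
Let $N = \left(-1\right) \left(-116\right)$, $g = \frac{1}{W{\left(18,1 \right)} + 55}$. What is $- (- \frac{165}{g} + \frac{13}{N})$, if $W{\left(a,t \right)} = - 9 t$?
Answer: $\frac{880427}{116} \approx 7589.9$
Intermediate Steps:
$g = \frac{1}{46}$ ($g = \frac{1}{\left(-9\right) 1 + 55} = \frac{1}{-9 + 55} = \frac{1}{46} \approx 0.021739$)
$N = 116$
$- (- \frac{165}{g} + \frac{13}{N}) = - (- 165 \frac{1}{\frac{1}{46}} + \frac{13}{116}) = - (\left(-165\right) 46 + 13 \cdot \frac{1}{116}) = - (-7590 + \frac{13}{116}) = \left(-1\right) \left(- \frac{880427}{116}\right) = \frac{880427}{116}$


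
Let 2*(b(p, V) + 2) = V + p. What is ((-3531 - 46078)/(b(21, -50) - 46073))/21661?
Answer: 99218/1996689319 ≈ 4.9691e-5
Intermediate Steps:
b(p, V) = -2 + V/2 + p/2 (b(p, V) = -2 + (V + p)/2 = -2 + (V/2 + p/2) = -2 + V/2 + p/2)
((-3531 - 46078)/(b(21, -50) - 46073))/21661 = ((-3531 - 46078)/((-2 + (1/2)*(-50) + (1/2)*21) - 46073))/21661 = -49609/((-2 - 25 + 21/2) - 46073)*(1/21661) = -49609/(-33/2 - 46073)*(1/21661) = -49609/(-92179/2)*(1/21661) = -49609*(-2/92179)*(1/21661) = (99218/92179)*(1/21661) = 99218/1996689319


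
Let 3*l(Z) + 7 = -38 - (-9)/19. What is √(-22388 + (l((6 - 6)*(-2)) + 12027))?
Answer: I*√3745679/19 ≈ 101.86*I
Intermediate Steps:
l(Z) = -282/19 (l(Z) = -7/3 + (-38 - (-9)/19)/3 = -7/3 + (-38 - 1*(-9/19))/3 = -7/3 + (-38 + 9/19)/3 = -7/3 + (⅓)*(-713/19) = -7/3 - 713/57 = -282/19)
√(-22388 + (l((6 - 6)*(-2)) + 12027)) = √(-22388 + (-282/19 + 12027)) = √(-22388 + 228231/19) = √(-197141/19) = I*√3745679/19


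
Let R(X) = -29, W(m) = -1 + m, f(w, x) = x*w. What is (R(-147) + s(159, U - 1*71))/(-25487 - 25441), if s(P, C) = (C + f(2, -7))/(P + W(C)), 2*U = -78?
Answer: 379/611136 ≈ 0.00062016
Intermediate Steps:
U = -39 (U = (½)*(-78) = -39)
f(w, x) = w*x
s(P, C) = (-14 + C)/(-1 + C + P) (s(P, C) = (C + 2*(-7))/(P + (-1 + C)) = (C - 14)/(-1 + C + P) = (-14 + C)/(-1 + C + P))
(R(-147) + s(159, U - 1*71))/(-25487 - 25441) = (-29 + (-14 + (-39 - 1*71))/(-1 + (-39 - 1*71) + 159))/(-25487 - 25441) = (-29 + (-14 + (-39 - 71))/(-1 + (-39 - 71) + 159))/(-50928) = (-29 + (-14 - 110)/(-1 - 110 + 159))*(-1/50928) = (-29 - 124/48)*(-1/50928) = (-29 + (1/48)*(-124))*(-1/50928) = (-29 - 31/12)*(-1/50928) = -379/12*(-1/50928) = 379/611136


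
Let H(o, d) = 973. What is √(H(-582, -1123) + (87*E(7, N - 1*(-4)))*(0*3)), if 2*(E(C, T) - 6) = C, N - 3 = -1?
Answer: √973 ≈ 31.193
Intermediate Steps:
N = 2 (N = 3 - 1 = 2)
E(C, T) = 6 + C/2
√(H(-582, -1123) + (87*E(7, N - 1*(-4)))*(0*3)) = √(973 + (87*(6 + (½)*7))*(0*3)) = √(973 + (87*(6 + 7/2))*0) = √(973 + (87*(19/2))*0) = √(973 + (1653/2)*0) = √(973 + 0) = √973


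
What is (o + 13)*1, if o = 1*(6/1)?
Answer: 19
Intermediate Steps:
o = 6 (o = 1*(6*1) = 1*6 = 6)
(o + 13)*1 = (6 + 13)*1 = 19*1 = 19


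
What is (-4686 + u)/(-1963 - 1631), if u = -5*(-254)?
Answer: 1708/1797 ≈ 0.95047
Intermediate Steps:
u = 1270
(-4686 + u)/(-1963 - 1631) = (-4686 + 1270)/(-1963 - 1631) = -3416/(-3594) = -3416*(-1/3594) = 1708/1797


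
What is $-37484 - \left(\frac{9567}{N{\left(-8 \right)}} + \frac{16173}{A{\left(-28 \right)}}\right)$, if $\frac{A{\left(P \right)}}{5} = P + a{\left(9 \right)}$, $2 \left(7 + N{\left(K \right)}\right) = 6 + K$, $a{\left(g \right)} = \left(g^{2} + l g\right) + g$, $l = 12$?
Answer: $- \frac{123444317}{3400} \approx -36307.0$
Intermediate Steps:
$a{\left(g \right)} = g^{2} + 13 g$ ($a{\left(g \right)} = \left(g^{2} + 12 g\right) + g = g^{2} + 13 g$)
$N{\left(K \right)} = -4 + \frac{K}{2}$ ($N{\left(K \right)} = -7 + \frac{6 + K}{2} = -7 + \left(3 + \frac{K}{2}\right) = -4 + \frac{K}{2}$)
$A{\left(P \right)} = 990 + 5 P$ ($A{\left(P \right)} = 5 \left(P + 9 \left(13 + 9\right)\right) = 5 \left(P + 9 \cdot 22\right) = 5 \left(P + 198\right) = 5 \left(198 + P\right) = 990 + 5 P$)
$-37484 - \left(\frac{9567}{N{\left(-8 \right)}} + \frac{16173}{A{\left(-28 \right)}}\right) = -37484 - \left(\frac{9567}{-4 + \frac{1}{2} \left(-8\right)} + \frac{16173}{990 + 5 \left(-28\right)}\right) = -37484 - \left(\frac{9567}{-4 - 4} + \frac{16173}{990 - 140}\right) = -37484 - \left(\frac{9567}{-8} + \frac{16173}{850}\right) = -37484 - \left(9567 \left(- \frac{1}{8}\right) + 16173 \cdot \frac{1}{850}\right) = -37484 - \left(- \frac{9567}{8} + \frac{16173}{850}\right) = -37484 - - \frac{4001283}{3400} = -37484 + \frac{4001283}{3400} = - \frac{123444317}{3400}$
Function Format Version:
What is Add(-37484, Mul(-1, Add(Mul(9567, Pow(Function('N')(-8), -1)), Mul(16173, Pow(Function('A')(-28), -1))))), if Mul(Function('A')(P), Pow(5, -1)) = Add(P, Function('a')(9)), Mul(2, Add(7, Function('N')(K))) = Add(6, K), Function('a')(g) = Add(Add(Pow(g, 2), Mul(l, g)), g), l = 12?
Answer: Rational(-123444317, 3400) ≈ -36307.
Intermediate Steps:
Function('a')(g) = Add(Pow(g, 2), Mul(13, g)) (Function('a')(g) = Add(Add(Pow(g, 2), Mul(12, g)), g) = Add(Pow(g, 2), Mul(13, g)))
Function('N')(K) = Add(-4, Mul(Rational(1, 2), K)) (Function('N')(K) = Add(-7, Mul(Rational(1, 2), Add(6, K))) = Add(-7, Add(3, Mul(Rational(1, 2), K))) = Add(-4, Mul(Rational(1, 2), K)))
Function('A')(P) = Add(990, Mul(5, P)) (Function('A')(P) = Mul(5, Add(P, Mul(9, Add(13, 9)))) = Mul(5, Add(P, Mul(9, 22))) = Mul(5, Add(P, 198)) = Mul(5, Add(198, P)) = Add(990, Mul(5, P)))
Add(-37484, Mul(-1, Add(Mul(9567, Pow(Function('N')(-8), -1)), Mul(16173, Pow(Function('A')(-28), -1))))) = Add(-37484, Mul(-1, Add(Mul(9567, Pow(Add(-4, Mul(Rational(1, 2), -8)), -1)), Mul(16173, Pow(Add(990, Mul(5, -28)), -1))))) = Add(-37484, Mul(-1, Add(Mul(9567, Pow(Add(-4, -4), -1)), Mul(16173, Pow(Add(990, -140), -1))))) = Add(-37484, Mul(-1, Add(Mul(9567, Pow(-8, -1)), Mul(16173, Pow(850, -1))))) = Add(-37484, Mul(-1, Add(Mul(9567, Rational(-1, 8)), Mul(16173, Rational(1, 850))))) = Add(-37484, Mul(-1, Add(Rational(-9567, 8), Rational(16173, 850)))) = Add(-37484, Mul(-1, Rational(-4001283, 3400))) = Add(-37484, Rational(4001283, 3400)) = Rational(-123444317, 3400)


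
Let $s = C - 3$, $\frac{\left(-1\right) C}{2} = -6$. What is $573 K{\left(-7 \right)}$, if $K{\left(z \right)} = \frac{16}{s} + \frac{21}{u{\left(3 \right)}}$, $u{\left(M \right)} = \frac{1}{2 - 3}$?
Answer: $- \frac{33043}{3} \approx -11014.0$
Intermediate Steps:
$C = 12$ ($C = \left(-2\right) \left(-6\right) = 12$)
$u{\left(M \right)} = -1$ ($u{\left(M \right)} = \frac{1}{-1} = -1$)
$s = 9$ ($s = 12 - 3 = 9$)
$K{\left(z \right)} = - \frac{173}{9}$ ($K{\left(z \right)} = \frac{16}{9} + \frac{21}{-1} = 16 \cdot \frac{1}{9} + 21 \left(-1\right) = \frac{16}{9} - 21 = - \frac{173}{9}$)
$573 K{\left(-7 \right)} = 573 \left(- \frac{173}{9}\right) = - \frac{33043}{3}$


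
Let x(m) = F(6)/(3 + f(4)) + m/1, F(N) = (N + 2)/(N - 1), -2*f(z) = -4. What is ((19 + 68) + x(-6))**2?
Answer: 4133089/625 ≈ 6612.9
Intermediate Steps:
f(z) = 2 (f(z) = -1/2*(-4) = 2)
F(N) = (2 + N)/(-1 + N)
x(m) = 8/25 + m (x(m) = ((2 + 6)/(-1 + 6))/(3 + 2) + m/1 = (8/5)/5 + m*1 = ((1/5)*8)*(1/5) + m = (8/5)*(1/5) + m = 8/25 + m)
((19 + 68) + x(-6))**2 = ((19 + 68) + (8/25 - 6))**2 = (87 - 142/25)**2 = (2033/25)**2 = 4133089/625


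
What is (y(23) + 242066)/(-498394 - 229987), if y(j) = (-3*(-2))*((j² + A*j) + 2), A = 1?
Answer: -245390/728381 ≈ -0.33690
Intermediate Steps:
y(j) = 12 + 6*j + 6*j² (y(j) = (-3*(-2))*((j² + 1*j) + 2) = 6*((j² + j) + 2) = 6*((j + j²) + 2) = 6*(2 + j + j²) = 12 + 6*j + 6*j²)
(y(23) + 242066)/(-498394 - 229987) = ((12 + 6*23 + 6*23²) + 242066)/(-498394 - 229987) = ((12 + 138 + 6*529) + 242066)/(-728381) = ((12 + 138 + 3174) + 242066)*(-1/728381) = (3324 + 242066)*(-1/728381) = 245390*(-1/728381) = -245390/728381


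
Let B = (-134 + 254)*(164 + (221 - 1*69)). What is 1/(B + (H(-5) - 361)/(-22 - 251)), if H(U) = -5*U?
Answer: 13/492976 ≈ 2.6370e-5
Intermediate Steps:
B = 37920 (B = 120*(164 + (221 - 69)) = 120*(164 + 152) = 120*316 = 37920)
1/(B + (H(-5) - 361)/(-22 - 251)) = 1/(37920 + (-5*(-5) - 361)/(-22 - 251)) = 1/(37920 + (25 - 361)/(-273)) = 1/(37920 - 336*(-1/273)) = 1/(37920 + 16/13) = 1/(492976/13) = 13/492976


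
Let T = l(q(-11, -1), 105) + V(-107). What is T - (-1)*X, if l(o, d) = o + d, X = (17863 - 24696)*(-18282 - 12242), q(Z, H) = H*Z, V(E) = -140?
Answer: 208570468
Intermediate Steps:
X = 208570492 (X = -6833*(-30524) = 208570492)
l(o, d) = d + o
T = -24 (T = (105 - 1*(-11)) - 140 = (105 + 11) - 140 = 116 - 140 = -24)
T - (-1)*X = -24 - (-1)*208570492 = -24 - 1*(-208570492) = -24 + 208570492 = 208570468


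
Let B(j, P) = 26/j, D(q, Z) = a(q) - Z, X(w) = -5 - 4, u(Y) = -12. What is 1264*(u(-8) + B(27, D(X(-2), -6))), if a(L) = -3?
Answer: -376672/27 ≈ -13951.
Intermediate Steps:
X(w) = -9
D(q, Z) = -3 - Z
1264*(u(-8) + B(27, D(X(-2), -6))) = 1264*(-12 + 26/27) = 1264*(-298/27) = -376672/27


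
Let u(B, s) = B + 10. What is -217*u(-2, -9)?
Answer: -1736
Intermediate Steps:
u(B, s) = 10 + B
-217*u(-2, -9) = -217*(10 - 2) = -217*8 = -1736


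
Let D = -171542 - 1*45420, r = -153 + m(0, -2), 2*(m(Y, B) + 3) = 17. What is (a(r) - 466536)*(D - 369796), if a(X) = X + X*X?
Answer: 522129246711/2 ≈ 2.6106e+11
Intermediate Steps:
m(Y, B) = 11/2 (m(Y, B) = -3 + (½)*17 = -3 + 17/2 = 11/2)
r = -295/2 (r = -153 + 11/2 = -295/2 ≈ -147.50)
D = -216962 (D = -171542 - 45420 = -216962)
a(X) = X + X²
(a(r) - 466536)*(D - 369796) = (-295*(1 - 295/2)/2 - 466536)*(-216962 - 369796) = (-295/2*(-293/2) - 466536)*(-586758) = (86435/4 - 466536)*(-586758) = -1779709/4*(-586758) = 522129246711/2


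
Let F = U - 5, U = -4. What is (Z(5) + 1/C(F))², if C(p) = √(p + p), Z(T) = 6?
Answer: (36 - I*√2)²/36 ≈ 35.944 - 2.8284*I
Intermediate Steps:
F = -9 (F = -4 - 5 = -9)
C(p) = √2*√p (C(p) = √(2*p) = √2*√p)
(Z(5) + 1/C(F))² = (6 + 1/(√2*√(-9)))² = (6 + 1/(√2*(3*I)))² = (6 + 1/(3*I*√2))² = (6 - I*√2/6)²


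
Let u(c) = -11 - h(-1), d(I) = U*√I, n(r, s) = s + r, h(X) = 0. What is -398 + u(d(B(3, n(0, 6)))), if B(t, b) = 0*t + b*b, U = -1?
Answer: -409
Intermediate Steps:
n(r, s) = r + s
B(t, b) = b² (B(t, b) = 0 + b² = b²)
d(I) = -√I
u(c) = -11 (u(c) = -11 - 1*0 = -11 + 0 = -11)
-398 + u(d(B(3, n(0, 6)))) = -398 - 11 = -409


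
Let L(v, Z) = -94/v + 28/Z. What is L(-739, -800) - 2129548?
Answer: -314747180773/147800 ≈ -2.1295e+6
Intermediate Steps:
L(-739, -800) - 2129548 = (-94/(-739) + 28/(-800)) - 2129548 = (-94*(-1/739) + 28*(-1/800)) - 2129548 = (94/739 - 7/200) - 2129548 = 13627/147800 - 2129548 = -314747180773/147800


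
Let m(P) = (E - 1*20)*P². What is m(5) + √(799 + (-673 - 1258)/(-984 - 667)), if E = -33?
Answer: -1325 + 2*√545275770/1651 ≈ -1296.7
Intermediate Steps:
m(P) = -53*P² (m(P) = (-33 - 1*20)*P² = (-33 - 20)*P² = -53*P²)
m(5) + √(799 + (-673 - 1258)/(-984 - 667)) = -53*5² + √(799 + (-673 - 1258)/(-984 - 667)) = -53*25 + √(799 - 1931/(-1651)) = -1325 + √(799 - 1931*(-1/1651)) = -1325 + √(799 + 1931/1651) = -1325 + √(1321080/1651) = -1325 + 2*√545275770/1651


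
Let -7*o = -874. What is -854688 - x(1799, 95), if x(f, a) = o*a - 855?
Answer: -6059861/7 ≈ -8.6569e+5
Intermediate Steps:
o = 874/7 (o = -⅐*(-874) = 874/7 ≈ 124.86)
x(f, a) = -855 + 874*a/7 (x(f, a) = 874*a/7 - 855 = -855 + 874*a/7)
-854688 - x(1799, 95) = -854688 - (-855 + (874/7)*95) = -854688 - (-855 + 83030/7) = -854688 - 1*77045/7 = -854688 - 77045/7 = -6059861/7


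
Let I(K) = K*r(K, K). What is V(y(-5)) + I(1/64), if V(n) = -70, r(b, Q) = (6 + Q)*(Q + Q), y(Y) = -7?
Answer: -9174655/131072 ≈ -69.997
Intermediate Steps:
r(b, Q) = 2*Q*(6 + Q) (r(b, Q) = (6 + Q)*(2*Q) = 2*Q*(6 + Q))
I(K) = 2*K**2*(6 + K) (I(K) = K*(2*K*(6 + K)) = 2*K**2*(6 + K))
V(y(-5)) + I(1/64) = -70 + 2*(1/64)**2*(6 + 1/64) = -70 + 2*(1/4096)*(385/64) = -70 + 385/131072 = -9174655/131072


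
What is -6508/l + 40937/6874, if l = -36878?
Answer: 777205339/126749686 ≈ 6.1318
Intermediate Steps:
-6508/l + 40937/6874 = -6508/(-36878) + 40937/6874 = -6508*(-1/36878) + 40937*(1/6874) = 3254/18439 + 40937/6874 = 777205339/126749686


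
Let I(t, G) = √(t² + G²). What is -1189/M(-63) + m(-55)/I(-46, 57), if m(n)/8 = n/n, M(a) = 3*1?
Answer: -1189/3 + 8*√5365/5365 ≈ -396.22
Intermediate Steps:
I(t, G) = √(G² + t²)
M(a) = 3
m(n) = 8 (m(n) = 8*(n/n) = 8*1 = 8)
-1189/M(-63) + m(-55)/I(-46, 57) = -1189/3 + 8/(√(57² + (-46)²)) = -1189*⅓ + 8/(√(3249 + 2116)) = -1189/3 + 8/(√5365) = -1189/3 + 8*(√5365/5365) = -1189/3 + 8*√5365/5365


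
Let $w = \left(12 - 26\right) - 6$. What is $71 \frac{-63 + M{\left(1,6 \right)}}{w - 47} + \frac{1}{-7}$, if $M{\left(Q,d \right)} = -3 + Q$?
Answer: $\frac{32238}{469} \approx 68.738$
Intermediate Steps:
$w = -20$ ($w = -14 - 6 = -20$)
$71 \frac{-63 + M{\left(1,6 \right)}}{w - 47} + \frac{1}{-7} = 71 \frac{-63 + \left(-3 + 1\right)}{-20 - 47} + \frac{1}{-7} = 71 \frac{-63 - 2}{-67} - \frac{1}{7} = 71 \left(\left(-65\right) \left(- \frac{1}{67}\right)\right) - \frac{1}{7} = 71 \cdot \frac{65}{67} - \frac{1}{7} = \frac{4615}{67} - \frac{1}{7} = \frac{32238}{469}$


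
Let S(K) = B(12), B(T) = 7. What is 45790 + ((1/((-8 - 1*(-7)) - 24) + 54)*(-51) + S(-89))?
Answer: 1076126/25 ≈ 43045.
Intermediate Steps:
S(K) = 7
45790 + ((1/((-8 - 1*(-7)) - 24) + 54)*(-51) + S(-89)) = 45790 + ((1/((-8 - 1*(-7)) - 24) + 54)*(-51) + 7) = 45790 + ((1/((-8 + 7) - 24) + 54)*(-51) + 7) = 45790 + ((1/(-1 - 24) + 54)*(-51) + 7) = 45790 + ((1/(-25) + 54)*(-51) + 7) = 45790 + ((-1/25 + 54)*(-51) + 7) = 45790 + ((1349/25)*(-51) + 7) = 45790 + (-68799/25 + 7) = 45790 - 68624/25 = 1076126/25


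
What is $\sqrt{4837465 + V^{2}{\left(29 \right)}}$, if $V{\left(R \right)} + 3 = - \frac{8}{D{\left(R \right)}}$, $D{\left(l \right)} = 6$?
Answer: $\frac{\sqrt{43537354}}{3} \approx 2199.4$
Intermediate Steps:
$V{\left(R \right)} = - \frac{13}{3}$ ($V{\left(R \right)} = -3 - \frac{8}{6} = -3 - \frac{4}{3} = - \frac{13}{3}$)
$\sqrt{4837465 + V^{2}{\left(29 \right)}} = \sqrt{4837465 + \left(- \frac{13}{3}\right)^{2}} = \sqrt{4837465 + \frac{169}{9}} = \sqrt{\frac{43537354}{9}} = \frac{\sqrt{43537354}}{3}$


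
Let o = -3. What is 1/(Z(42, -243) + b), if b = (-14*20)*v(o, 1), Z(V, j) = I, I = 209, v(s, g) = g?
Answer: -1/71 ≈ -0.014085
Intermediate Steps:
Z(V, j) = 209
b = -280 (b = -14*20*1 = -280*1 = -280)
1/(Z(42, -243) + b) = 1/(209 - 280) = 1/(-71) = -1/71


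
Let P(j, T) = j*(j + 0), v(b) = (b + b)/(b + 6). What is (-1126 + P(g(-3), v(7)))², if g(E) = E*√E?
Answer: 1329409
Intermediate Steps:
v(b) = 2*b/(6 + b) (v(b) = (2*b)/(6 + b) = 2*b/(6 + b))
g(E) = E^(3/2)
P(j, T) = j² (P(j, T) = j*j = j²)
(-1126 + P(g(-3), v(7)))² = (-1126 + ((-3)^(3/2))²)² = (-1126 + (-3*I*√3)²)² = (-1126 - 27)² = (-1153)² = 1329409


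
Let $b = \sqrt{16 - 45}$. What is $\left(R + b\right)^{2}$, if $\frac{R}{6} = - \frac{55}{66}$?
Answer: $\left(5 - i \sqrt{29}\right)^{2} \approx -4.0 - 53.852 i$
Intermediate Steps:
$b = i \sqrt{29}$ ($b = \sqrt{-29} = i \sqrt{29} \approx 5.3852 i$)
$R = -5$ ($R = 6 \left(- \frac{55}{66}\right) = 6 \left(\left(-55\right) \frac{1}{66}\right) = 6 \left(- \frac{5}{6}\right) = -5$)
$\left(R + b\right)^{2} = \left(-5 + i \sqrt{29}\right)^{2}$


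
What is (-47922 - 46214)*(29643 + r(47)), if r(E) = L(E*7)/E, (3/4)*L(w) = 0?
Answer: -2790473448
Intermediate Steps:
L(w) = 0 (L(w) = (4/3)*0 = 0)
r(E) = 0 (r(E) = 0/E = 0)
(-47922 - 46214)*(29643 + r(47)) = (-47922 - 46214)*(29643 + 0) = -94136*29643 = -2790473448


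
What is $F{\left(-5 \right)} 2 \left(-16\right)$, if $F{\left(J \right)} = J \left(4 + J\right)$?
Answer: $-160$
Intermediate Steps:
$F{\left(-5 \right)} 2 \left(-16\right) = - 5 \left(4 - 5\right) 2 \left(-16\right) = \left(-5\right) \left(-1\right) 2 \left(-16\right) = 5 \cdot 2 \left(-16\right) = 10 \left(-16\right) = -160$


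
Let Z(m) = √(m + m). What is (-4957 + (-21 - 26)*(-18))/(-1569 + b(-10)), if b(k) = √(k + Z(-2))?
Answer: 4111/(1569 - √2*√(-5 + I)) ≈ 2.6207 + 0.005309*I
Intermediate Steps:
Z(m) = √2*√m (Z(m) = √(2*m) = √2*√m)
b(k) = √(k + 2*I) (b(k) = √(k + √2*√(-2)) = √(k + √2*(I*√2)) = √(k + 2*I))
(-4957 + (-21 - 26)*(-18))/(-1569 + b(-10)) = (-4957 + (-21 - 26)*(-18))/(-1569 + √(-10 + 2*I)) = (-4957 - 47*(-18))/(-1569 + √(-10 + 2*I)) = (-4957 + 846)/(-1569 + √(-10 + 2*I)) = -4111/(-1569 + √(-10 + 2*I))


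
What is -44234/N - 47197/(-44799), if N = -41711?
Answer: 36241037/17143221 ≈ 2.1140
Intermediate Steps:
-44234/N - 47197/(-44799) = -44234/(-41711) - 47197/(-44799) = -44234*(-1/41711) - 47197*(-1/44799) = 44234/41711 + 433/411 = 36241037/17143221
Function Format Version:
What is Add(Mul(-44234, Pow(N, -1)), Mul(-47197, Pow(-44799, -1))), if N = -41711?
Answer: Rational(36241037, 17143221) ≈ 2.1140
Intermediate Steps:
Add(Mul(-44234, Pow(N, -1)), Mul(-47197, Pow(-44799, -1))) = Add(Mul(-44234, Pow(-41711, -1)), Mul(-47197, Pow(-44799, -1))) = Add(Mul(-44234, Rational(-1, 41711)), Mul(-47197, Rational(-1, 44799))) = Add(Rational(44234, 41711), Rational(433, 411)) = Rational(36241037, 17143221)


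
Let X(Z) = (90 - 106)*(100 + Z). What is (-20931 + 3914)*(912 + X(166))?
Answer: 56904848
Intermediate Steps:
X(Z) = -1600 - 16*Z (X(Z) = -16*(100 + Z) = -1600 - 16*Z)
(-20931 + 3914)*(912 + X(166)) = (-20931 + 3914)*(912 + (-1600 - 16*166)) = -17017*(912 + (-1600 - 2656)) = -17017*(912 - 4256) = -17017*(-3344) = 56904848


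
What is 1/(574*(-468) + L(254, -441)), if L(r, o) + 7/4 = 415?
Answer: -4/1072875 ≈ -3.7283e-6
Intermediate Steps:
L(r, o) = 1653/4 (L(r, o) = -7/4 + 415 = 1653/4)
1/(574*(-468) + L(254, -441)) = 1/(574*(-468) + 1653/4) = 1/(-268632 + 1653/4) = 1/(-1072875/4) = -4/1072875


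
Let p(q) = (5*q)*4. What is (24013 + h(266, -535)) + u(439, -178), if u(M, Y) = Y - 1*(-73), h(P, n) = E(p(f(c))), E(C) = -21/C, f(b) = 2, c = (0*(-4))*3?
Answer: 956299/40 ≈ 23907.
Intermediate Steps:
c = 0 (c = 0*3 = 0)
p(q) = 20*q
h(P, n) = -21/40 (h(P, n) = -21/(20*2) = -21/40)
u(M, Y) = 73 + Y (u(M, Y) = Y + 73 = 73 + Y)
(24013 + h(266, -535)) + u(439, -178) = (24013 - 21/40) + (73 - 178) = 960499/40 - 105 = 956299/40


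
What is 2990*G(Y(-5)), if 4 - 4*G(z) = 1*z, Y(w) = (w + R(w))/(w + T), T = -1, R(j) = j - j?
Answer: 28405/12 ≈ 2367.1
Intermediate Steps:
R(j) = 0
Y(w) = w/(-1 + w) (Y(w) = (w + 0)/(w - 1) = w/(-1 + w))
G(z) = 1 - z/4
2990*G(Y(-5)) = 2990*(1 - (-5)/(4*(-1 - 5))) = 2990*(1 - (-5)/(4*(-6))) = 2990*(1 - (-5)*(-1)/(4*6)) = 2990*(1 - 1/4*5/6) = 2990*(1 - 5/24) = 2990*(19/24) = 28405/12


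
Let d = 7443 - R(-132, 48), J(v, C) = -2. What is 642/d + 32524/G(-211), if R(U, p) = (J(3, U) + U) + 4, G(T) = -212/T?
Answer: 12992583319/401369 ≈ 32371.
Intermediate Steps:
R(U, p) = 2 + U (R(U, p) = (-2 + U) + 4 = 2 + U)
d = 7573 (d = 7443 - (2 - 132) = 7443 - 1*(-130) = 7443 + 130 = 7573)
642/d + 32524/G(-211) = 642/7573 + 32524/((-212/(-211))) = 642*(1/7573) + 32524/((-212*(-1/211))) = 642/7573 + 32524/(212/211) = 642/7573 + 32524*(211/212) = 642/7573 + 1715641/53 = 12992583319/401369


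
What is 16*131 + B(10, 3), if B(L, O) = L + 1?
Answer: 2107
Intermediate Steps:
B(L, O) = 1 + L
16*131 + B(10, 3) = 16*131 + (1 + 10) = 2096 + 11 = 2107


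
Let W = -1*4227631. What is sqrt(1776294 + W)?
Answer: I*sqrt(2451337) ≈ 1565.7*I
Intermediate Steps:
W = -4227631
sqrt(1776294 + W) = sqrt(1776294 - 4227631) = sqrt(-2451337) = I*sqrt(2451337)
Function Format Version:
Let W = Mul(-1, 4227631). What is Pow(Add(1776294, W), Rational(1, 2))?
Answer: Mul(I, Pow(2451337, Rational(1, 2))) ≈ Mul(1565.7, I)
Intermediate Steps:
W = -4227631
Pow(Add(1776294, W), Rational(1, 2)) = Pow(Add(1776294, -4227631), Rational(1, 2)) = Pow(-2451337, Rational(1, 2)) = Mul(I, Pow(2451337, Rational(1, 2)))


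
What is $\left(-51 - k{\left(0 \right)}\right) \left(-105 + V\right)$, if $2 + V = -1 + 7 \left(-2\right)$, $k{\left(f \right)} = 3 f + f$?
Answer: $6222$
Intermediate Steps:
$k{\left(f \right)} = 4 f$
$V = -17$ ($V = -2 + \left(-1 + 7 \left(-2\right)\right) = -2 - 15 = -17$)
$\left(-51 - k{\left(0 \right)}\right) \left(-105 + V\right) = \left(-51 - 4 \cdot 0\right) \left(-105 - 17\right) = \left(-51 - 0\right) \left(-122\right) = \left(-51 + 0\right) \left(-122\right) = \left(-51\right) \left(-122\right) = 6222$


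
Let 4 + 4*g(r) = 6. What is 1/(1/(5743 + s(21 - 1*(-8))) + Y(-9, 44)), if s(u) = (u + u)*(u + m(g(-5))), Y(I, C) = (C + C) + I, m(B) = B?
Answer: 7454/588867 ≈ 0.012658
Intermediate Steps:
g(r) = ½ (g(r) = -1 + (¼)*6 = -1 + 3/2 = ½)
Y(I, C) = I + 2*C (Y(I, C) = 2*C + I = I + 2*C)
s(u) = 2*u*(½ + u) (s(u) = (u + u)*(u + ½) = (2*u)*(½ + u) = 2*u*(½ + u))
1/(1/(5743 + s(21 - 1*(-8))) + Y(-9, 44)) = 1/(1/(5743 + (21 - 1*(-8))*(1 + 2*(21 - 1*(-8)))) + (-9 + 2*44)) = 1/(1/(5743 + (21 + 8)*(1 + 2*(21 + 8))) + (-9 + 88)) = 1/(1/(5743 + 29*(1 + 2*29)) + 79) = 1/(1/(5743 + 29*(1 + 58)) + 79) = 1/(1/(5743 + 29*59) + 79) = 1/(1/(5743 + 1711) + 79) = 1/(1/7454 + 79) = 1/(588867/7454) = 7454/588867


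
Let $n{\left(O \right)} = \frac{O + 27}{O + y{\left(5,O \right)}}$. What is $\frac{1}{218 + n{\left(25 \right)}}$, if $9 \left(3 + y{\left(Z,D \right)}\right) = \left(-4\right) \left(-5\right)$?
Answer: $\frac{109}{23996} \approx 0.0045424$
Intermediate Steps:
$y{\left(Z,D \right)} = - \frac{7}{9}$ ($y{\left(Z,D \right)} = -3 + \frac{\left(-4\right) \left(-5\right)}{9} = -3 + \frac{1}{9} \cdot 20 = -3 + \frac{20}{9} = - \frac{7}{9}$)
$n{\left(O \right)} = \frac{27 + O}{- \frac{7}{9} + O}$ ($n{\left(O \right)} = \frac{O + 27}{O - \frac{7}{9}} = \frac{27 + O}{- \frac{7}{9} + O}$)
$\frac{1}{218 + n{\left(25 \right)}} = \frac{1}{218 + \frac{9 \left(27 + 25\right)}{-7 + 9 \cdot 25}} = \frac{1}{218 + 9 \frac{1}{-7 + 225} \cdot 52} = \frac{1}{218 + 9 \cdot \frac{1}{218} \cdot 52} = \frac{1}{218 + \frac{234}{109}} = \frac{1}{\frac{23996}{109}} = \frac{109}{23996}$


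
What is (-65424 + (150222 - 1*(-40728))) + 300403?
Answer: 425929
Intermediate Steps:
(-65424 + (150222 - 1*(-40728))) + 300403 = (-65424 + (150222 + 40728)) + 300403 = (-65424 + 190950) + 300403 = 125526 + 300403 = 425929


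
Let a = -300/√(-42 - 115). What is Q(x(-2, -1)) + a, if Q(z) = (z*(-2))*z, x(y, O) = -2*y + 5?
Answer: -162 + 300*I*√157/157 ≈ -162.0 + 23.943*I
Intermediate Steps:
x(y, O) = 5 - 2*y
a = 300*I*√157/157 (a = -300*(-I*√157/157) = -(-300)*I*√157/157 = 300*I*√157/157 ≈ 23.943*I)
Q(z) = -2*z² (Q(z) = (-2*z)*z = -2*z²)
Q(x(-2, -1)) + a = -2*(5 - 2*(-2))² + 300*I*√157/157 = -2*(5 + 4)² + 300*I*√157/157 = -2*9² + 300*I*√157/157 = -2*81 + 300*I*√157/157 = -162 + 300*I*√157/157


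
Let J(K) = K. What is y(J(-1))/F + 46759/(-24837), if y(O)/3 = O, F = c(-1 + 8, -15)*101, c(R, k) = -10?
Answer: -47152079/25085370 ≈ -1.8797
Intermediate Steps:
F = -1010 (F = -10*101 = -1010)
y(O) = 3*O
y(J(-1))/F + 46759/(-24837) = (3*(-1))/(-1010) + 46759/(-24837) = -3*(-1/1010) + 46759*(-1/24837) = 3/1010 - 46759/24837 = -47152079/25085370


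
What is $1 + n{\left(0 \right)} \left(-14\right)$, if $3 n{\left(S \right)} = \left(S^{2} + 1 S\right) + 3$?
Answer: $-13$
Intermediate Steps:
$n{\left(S \right)} = 1 + \frac{S}{3} + \frac{S^{2}}{3}$ ($n{\left(S \right)} = \frac{\left(S^{2} + 1 S\right) + 3}{3} = \frac{\left(S^{2} + S\right) + 3}{3} = \frac{\left(S + S^{2}\right) + 3}{3} = \frac{3 + S + S^{2}}{3} = 1 + \frac{S}{3} + \frac{S^{2}}{3}$)
$1 + n{\left(0 \right)} \left(-14\right) = 1 + \left(1 + \frac{1}{3} \cdot 0 + \frac{0^{2}}{3}\right) \left(-14\right) = 1 + \left(1 + 0 + \frac{1}{3} \cdot 0\right) \left(-14\right) = 1 + \left(1 + 0 + 0\right) \left(-14\right) = 1 + 1 \left(-14\right) = 1 - 14 = -13$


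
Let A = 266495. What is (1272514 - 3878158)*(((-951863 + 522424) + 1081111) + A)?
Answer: -2392416334548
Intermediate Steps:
(1272514 - 3878158)*(((-951863 + 522424) + 1081111) + A) = (1272514 - 3878158)*(((-951863 + 522424) + 1081111) + 266495) = -2605644*((-429439 + 1081111) + 266495) = -2605644*(651672 + 266495) = -2605644*918167 = -2392416334548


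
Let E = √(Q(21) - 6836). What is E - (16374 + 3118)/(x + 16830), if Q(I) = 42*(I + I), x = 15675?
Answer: -1772/2955 + 4*I*√317 ≈ -0.59966 + 71.218*I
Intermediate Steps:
Q(I) = 84*I (Q(I) = 42*(2*I) = 84*I)
E = 4*I*√317 (E = √(84*21 - 6836) = √(1764 - 6836) = √(-5072) = 4*I*√317 ≈ 71.218*I)
E - (16374 + 3118)/(x + 16830) = 4*I*√317 - (16374 + 3118)/(15675 + 16830) = 4*I*√317 - 19492/32505 = 4*I*√317 - 1*1772/2955 = 4*I*√317 - 1772/2955 = -1772/2955 + 4*I*√317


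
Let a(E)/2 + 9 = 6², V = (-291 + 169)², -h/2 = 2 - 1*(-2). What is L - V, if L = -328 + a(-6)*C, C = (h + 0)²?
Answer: -11756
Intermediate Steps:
h = -8 (h = -2*(2 - 1*(-2)) = -2*(2 + 2) = -2*4 = -8)
C = 64 (C = (-8 + 0)² = (-8)² = 64)
V = 14884 (V = (-122)² = 14884)
a(E) = 54 (a(E) = -18 + 2*6² = -18 + 2*36 = -18 + 72 = 54)
L = 3128 (L = -328 + 54*64 = -328 + 3456 = 3128)
L - V = 3128 - 1*14884 = 3128 - 14884 = -11756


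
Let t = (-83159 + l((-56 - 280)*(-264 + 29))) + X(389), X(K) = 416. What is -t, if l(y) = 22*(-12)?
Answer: 83007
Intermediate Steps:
l(y) = -264
t = -83007 (t = (-83159 - 264) + 416 = -83423 + 416 = -83007)
-t = -1*(-83007) = 83007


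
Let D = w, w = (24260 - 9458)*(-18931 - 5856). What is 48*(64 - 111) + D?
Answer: -366899430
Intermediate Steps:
w = -366897174 (w = 14802*(-24787) = -366897174)
D = -366897174
48*(64 - 111) + D = 48*(64 - 111) - 366897174 = 48*(-47) - 366897174 = -2256 - 366897174 = -366899430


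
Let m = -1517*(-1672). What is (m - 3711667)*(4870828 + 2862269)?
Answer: -9088268117571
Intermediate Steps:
m = 2536424
(m - 3711667)*(4870828 + 2862269) = (2536424 - 3711667)*(4870828 + 2862269) = -1175243*7733097 = -9088268117571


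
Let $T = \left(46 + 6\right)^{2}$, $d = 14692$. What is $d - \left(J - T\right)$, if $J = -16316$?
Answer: $33712$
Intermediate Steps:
$T = 2704$ ($T = 52^{2} = 2704$)
$d - \left(J - T\right) = 14692 + \left(2704 - -16316\right) = 14692 + \left(2704 + 16316\right) = 14692 + 19020 = 33712$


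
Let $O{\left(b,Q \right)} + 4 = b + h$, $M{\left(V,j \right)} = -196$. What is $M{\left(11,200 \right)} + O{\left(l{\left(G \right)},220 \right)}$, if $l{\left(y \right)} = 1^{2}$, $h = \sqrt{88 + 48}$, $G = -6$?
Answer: $-199 + 2 \sqrt{34} \approx -187.34$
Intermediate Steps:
$h = 2 \sqrt{34}$ ($h = \sqrt{136} = 2 \sqrt{34} \approx 11.662$)
$l{\left(y \right)} = 1$
$O{\left(b,Q \right)} = -4 + b + 2 \sqrt{34}$ ($O{\left(b,Q \right)} = -4 + \left(b + 2 \sqrt{34}\right) = -4 + b + 2 \sqrt{34}$)
$M{\left(11,200 \right)} + O{\left(l{\left(G \right)},220 \right)} = -196 + \left(-4 + 1 + 2 \sqrt{34}\right) = -196 - \left(3 - 2 \sqrt{34}\right) = -199 + 2 \sqrt{34}$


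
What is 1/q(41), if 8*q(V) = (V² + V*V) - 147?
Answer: 8/3215 ≈ 0.0024883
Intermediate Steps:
q(V) = -147/8 + V²/4 (q(V) = ((V² + V*V) - 147)/8 = ((V² + V²) - 147)/8 = (2*V² - 147)/8 = (-147 + 2*V²)/8 = -147/8 + V²/4)
1/q(41) = 1/(-147/8 + (¼)*41²) = 1/(-147/8 + (¼)*1681) = 1/(-147/8 + 1681/4) = 1/(3215/8) = 8/3215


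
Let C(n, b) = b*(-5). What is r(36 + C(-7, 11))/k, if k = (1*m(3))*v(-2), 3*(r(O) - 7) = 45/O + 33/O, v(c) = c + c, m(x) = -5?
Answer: 107/380 ≈ 0.28158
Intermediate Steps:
C(n, b) = -5*b
v(c) = 2*c
r(O) = 7 + 26/O (r(O) = 7 + (45/O + 33/O)/3 = 7 + (78/O)/3 = 7 + 26/O)
k = 20 (k = (1*(-5))*(2*(-2)) = -5*(-4) = 20)
r(36 + C(-7, 11))/k = (7 + 26/(36 - 5*11))/20 = (7 + 26/(36 - 55))*(1/20) = (7 + 26/(-19))*(1/20) = (7 + 26*(-1/19))*(1/20) = (7 - 26/19)*(1/20) = (107/19)*(1/20) = 107/380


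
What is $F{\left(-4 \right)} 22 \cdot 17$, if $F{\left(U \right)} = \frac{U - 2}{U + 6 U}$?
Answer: $\frac{561}{7} \approx 80.143$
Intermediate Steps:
$F{\left(U \right)} = \frac{-2 + U}{7 U}$
$F{\left(-4 \right)} 22 \cdot 17 = \frac{-2 - 4}{7 \left(-4\right)} 22 \cdot 17 = \frac{1}{7} \left(- \frac{1}{4}\right) \left(-6\right) 22 \cdot 17 = \frac{3}{14} \cdot 22 \cdot 17 = \frac{33}{7} \cdot 17 = \frac{561}{7}$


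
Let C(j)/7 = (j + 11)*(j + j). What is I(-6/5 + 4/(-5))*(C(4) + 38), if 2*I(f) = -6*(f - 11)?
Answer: 34242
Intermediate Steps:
C(j) = 14*j*(11 + j) (C(j) = 7*((j + 11)*(j + j)) = 7*((11 + j)*(2*j)) = 7*(2*j*(11 + j)) = 14*j*(11 + j))
I(f) = 33 - 3*f (I(f) = (-6*(f - 11))/2 = (-6*(-11 + f))/2 = (66 - 6*f)/2 = 33 - 3*f)
I(-6/5 + 4/(-5))*(C(4) + 38) = (33 - 3*(-6/5 + 4/(-5)))*(14*4*(11 + 4) + 38) = (33 - 3*(-6*1/5 + 4*(-1/5)))*(14*4*15 + 38) = (33 - 3*(-6/5 - 4/5))*(840 + 38) = (33 - 3*(-2))*878 = (33 + 6)*878 = 39*878 = 34242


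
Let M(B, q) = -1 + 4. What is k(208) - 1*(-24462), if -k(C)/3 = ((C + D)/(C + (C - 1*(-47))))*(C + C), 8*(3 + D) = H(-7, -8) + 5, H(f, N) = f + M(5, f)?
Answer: 11069910/463 ≈ 23909.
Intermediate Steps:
M(B, q) = 3
H(f, N) = 3 + f (H(f, N) = f + 3 = 3 + f)
D = -23/8 (D = -3 + ((3 - 7) + 5)/8 = -3 + (-4 + 5)/8 = -3 + (1/8)*1 = -3 + 1/8 = -23/8 ≈ -2.8750)
k(C) = -6*C*(-23/8 + C)/(47 + 2*C) (k(C) = -3*(C - 23/8)/(C + (C - 1*(-47)))*(C + C) = -3*(-23/8 + C)/(C + (C + 47))*2*C = -3*(-23/8 + C)/(C + (47 + C))*2*C = -3*(-23/8 + C)/(47 + 2*C)*2*C = -6*C*(-23/8 + C)/(47 + 2*C))
k(208) - 1*(-24462) = (3/4)*208*(23 - 8*208)/(47 + 2*208) - 1*(-24462) = (3/4)*208*(23 - 1664)/(47 + 416) + 24462 = (3/4)*208*(-1641)/463 + 24462 = (3/4)*208*(1/463)*(-1641) + 24462 = -255996/463 + 24462 = 11069910/463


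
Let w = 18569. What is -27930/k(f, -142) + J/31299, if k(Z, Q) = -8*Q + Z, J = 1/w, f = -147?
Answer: -16232668287841/574798028559 ≈ -28.241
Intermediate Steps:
J = 1/18569 ≈ 5.3853e-5
k(Z, Q) = Z - 8*Q
-27930/k(f, -142) + J/31299 = -27930/(-147 - 8*(-142)) + (1/18569)/31299 = -27930/(-147 + 1136) + (1/18569)*(1/31299) = -27930/989 + 1/581191131 = -16232668287841/574798028559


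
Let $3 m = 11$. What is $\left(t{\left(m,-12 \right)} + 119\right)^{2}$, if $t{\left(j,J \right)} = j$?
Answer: $\frac{135424}{9} \approx 15047.0$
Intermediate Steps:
$m = \frac{11}{3}$ ($m = \frac{1}{3} \cdot 11 = \frac{11}{3} \approx 3.6667$)
$\left(t{\left(m,-12 \right)} + 119\right)^{2} = \left(\frac{11}{3} + 119\right)^{2} = \left(\frac{368}{3}\right)^{2} = \frac{135424}{9}$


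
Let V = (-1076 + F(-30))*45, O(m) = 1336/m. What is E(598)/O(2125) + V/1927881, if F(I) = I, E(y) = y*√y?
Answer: -5530/214209 + 635375*√598/668 ≈ 23260.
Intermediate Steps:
E(y) = y^(3/2)
V = -49770 (V = (-1076 - 30)*45 = -1106*45 = -49770)
E(598)/O(2125) + V/1927881 = 598^(3/2)/((1336/2125)) - 49770/1927881 = (598*√598)/((1336*(1/2125))) - 49770*1/1927881 = (598*√598)/(1336/2125) - 5530/214209 = (598*√598)*(2125/1336) - 5530/214209 = 635375*√598/668 - 5530/214209 = -5530/214209 + 635375*√598/668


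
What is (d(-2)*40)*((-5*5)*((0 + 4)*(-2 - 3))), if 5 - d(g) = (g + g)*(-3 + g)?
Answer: -300000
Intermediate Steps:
d(g) = 5 - 2*g*(-3 + g) (d(g) = 5 - (g + g)*(-3 + g) = 5 - 2*g*(-3 + g))
(d(-2)*40)*((-5*5)*((0 + 4)*(-2 - 3))) = ((5 - 2*(-2)**2 + 6*(-2))*40)*((-5*5)*((0 + 4)*(-2 - 3))) = ((5 - 2*4 - 12)*40)*(-100*(-5)) = ((5 - 8 - 12)*40)*(-25*(-20)) = -15*40*500 = -600*500 = -300000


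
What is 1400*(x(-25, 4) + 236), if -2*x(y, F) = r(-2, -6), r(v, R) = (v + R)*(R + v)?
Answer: 285600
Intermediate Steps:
r(v, R) = (R + v)² (r(v, R) = (R + v)*(R + v) = (R + v)²)
x(y, F) = -32 (x(y, F) = -(-6 - 2)²/2 = -½*(-8)² = -½*64 = -32)
1400*(x(-25, 4) + 236) = 1400*(-32 + 236) = 1400*204 = 285600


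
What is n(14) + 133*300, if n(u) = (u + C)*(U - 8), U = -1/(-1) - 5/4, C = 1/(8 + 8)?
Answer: 2546175/64 ≈ 39784.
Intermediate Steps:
C = 1/16 ≈ 0.062500
U = -¼ (U = -1*(-1) - 5*¼ = 1 - 5/4 = -¼ ≈ -0.25000)
n(u) = -33/64 - 33*u/4 (n(u) = (u + 1/16)*(-¼ - 8) = (1/16 + u)*(-33/4) = -33/64 - 33*u/4)
n(14) + 133*300 = (-33/64 - 33/4*14) + 133*300 = (-33/64 - 231/2) + 39900 = -7425/64 + 39900 = 2546175/64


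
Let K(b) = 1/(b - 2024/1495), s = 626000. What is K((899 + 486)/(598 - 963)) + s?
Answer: 15292549255/24429 ≈ 6.2600e+5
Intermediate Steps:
K(b) = 1/(-88/65 + b) (K(b) = 1/(b - 2024*1/1495) = 1/(b - 88/65) = 1/(-88/65 + b))
K((899 + 486)/(598 - 963)) + s = 65/(-88 + 65*((899 + 486)/(598 - 963))) + 626000 = 65/(-88 + 65*(1385/(-365))) + 626000 = 65/(-88 + 65*(1385*(-1/365))) + 626000 = 65/(-88 + 65*(-277/73)) + 626000 = 65/(-88 - 18005/73) + 626000 = 65/(-24429/73) + 626000 = 65*(-73/24429) + 626000 = -4745/24429 + 626000 = 15292549255/24429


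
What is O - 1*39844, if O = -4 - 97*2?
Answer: -40042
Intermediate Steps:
O = -198 (O = -4 - 194 = -198)
O - 1*39844 = -198 - 1*39844 = -198 - 39844 = -40042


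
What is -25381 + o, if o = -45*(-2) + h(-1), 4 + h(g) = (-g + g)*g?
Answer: -25295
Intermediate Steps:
h(g) = -4 (h(g) = -4 + (-g + g)*g = -4 + 0*g = -4 + 0 = -4)
o = 86 (o = -45*(-2) - 4 = 90 - 4 = 86)
-25381 + o = -25381 + 86 = -25295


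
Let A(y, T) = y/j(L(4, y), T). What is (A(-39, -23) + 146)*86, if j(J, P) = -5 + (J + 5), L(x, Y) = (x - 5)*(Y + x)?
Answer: 436106/35 ≈ 12460.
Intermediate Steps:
L(x, Y) = (-5 + x)*(Y + x)
j(J, P) = J (j(J, P) = -5 + (5 + J) = J)
A(y, T) = y/(-4 - y) (A(y, T) = y/(4² - 5*y - 5*4 + y*4) = y/(16 - 5*y - 20 + 4*y) = y/(-4 - y))
(A(-39, -23) + 146)*86 = (-1*(-39)/(4 - 39) + 146)*86 = (-1*(-39)/(-35) + 146)*86 = (-1*(-39)*(-1/35) + 146)*86 = (-39/35 + 146)*86 = (5071/35)*86 = 436106/35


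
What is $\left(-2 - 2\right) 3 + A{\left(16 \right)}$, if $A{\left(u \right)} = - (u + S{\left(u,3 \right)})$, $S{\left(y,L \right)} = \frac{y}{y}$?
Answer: $-29$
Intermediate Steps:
$S{\left(y,L \right)} = 1$
$A{\left(u \right)} = -1 - u$ ($A{\left(u \right)} = - (u + 1) = - (1 + u) = -1 - u$)
$\left(-2 - 2\right) 3 + A{\left(16 \right)} = \left(-2 - 2\right) 3 - 17 = \left(-4\right) 3 - 17 = -12 - 17 = -29$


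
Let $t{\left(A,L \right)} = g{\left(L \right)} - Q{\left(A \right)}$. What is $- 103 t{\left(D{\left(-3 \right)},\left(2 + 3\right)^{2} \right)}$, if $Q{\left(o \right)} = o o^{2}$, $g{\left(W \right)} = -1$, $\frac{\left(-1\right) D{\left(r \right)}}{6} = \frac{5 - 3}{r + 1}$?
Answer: $22351$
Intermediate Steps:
$D{\left(r \right)} = - \frac{12}{1 + r}$ ($D{\left(r \right)} = - 6 \frac{5 - 3}{r + 1} = - 6 \frac{2}{1 + r} = - \frac{12}{1 + r}$)
$Q{\left(o \right)} = o^{3}$
$t{\left(A,L \right)} = -1 - A^{3}$
$- 103 t{\left(D{\left(-3 \right)},\left(2 + 3\right)^{2} \right)} = - 103 \left(-1 - \left(- \frac{12}{1 - 3}\right)^{3}\right) = - 103 \left(-1 - \left(- \frac{12}{-2}\right)^{3}\right) = - 103 \left(-1 - \left(\left(-12\right) \left(- \frac{1}{2}\right)\right)^{3}\right) = - 103 \left(-1 - 6^{3}\right) = - 103 \left(-1 - 216\right) = \left(-103\right) \left(-217\right) = 22351$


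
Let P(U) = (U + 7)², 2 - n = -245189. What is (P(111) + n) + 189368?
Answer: 448483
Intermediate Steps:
n = 245191 (n = 2 - 1*(-245189) = 2 + 245189 = 245191)
P(U) = (7 + U)²
(P(111) + n) + 189368 = ((7 + 111)² + 245191) + 189368 = (118² + 245191) + 189368 = (13924 + 245191) + 189368 = 259115 + 189368 = 448483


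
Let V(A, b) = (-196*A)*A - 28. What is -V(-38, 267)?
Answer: 283052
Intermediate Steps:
V(A, b) = -28 - 196*A² (V(A, b) = -196*A² - 28 = -28 - 196*A²)
-V(-38, 267) = -(-28 - 196*(-38)²) = -(-28 - 196*1444) = -(-28 - 283024) = -1*(-283052) = 283052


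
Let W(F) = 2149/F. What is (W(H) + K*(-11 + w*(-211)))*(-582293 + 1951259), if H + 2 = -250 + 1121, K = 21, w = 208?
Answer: -1096693313274132/869 ≈ -1.2620e+12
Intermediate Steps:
H = 869 (H = -2 + (-250 + 1121) = -2 + 871 = 869)
(W(H) + K*(-11 + w*(-211)))*(-582293 + 1951259) = (2149/869 + 21*(-11 + 208*(-211)))*(-582293 + 1951259) = (2149*(1/869) + 21*(-11 - 43888))*1368966 = (2149/869 + 21*(-43899))*1368966 = (2149/869 - 921879)*1368966 = -801110702/869*1368966 = -1096693313274132/869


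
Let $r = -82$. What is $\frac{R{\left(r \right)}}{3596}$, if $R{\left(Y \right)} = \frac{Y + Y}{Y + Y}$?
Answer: $\frac{1}{3596} \approx 0.00027809$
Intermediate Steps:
$R{\left(Y \right)} = 1$ ($R{\left(Y \right)} = \frac{2 Y}{2 Y} = 2 Y \frac{1}{2 Y} = 1$)
$\frac{R{\left(r \right)}}{3596} = 1 \cdot \frac{1}{3596} = \frac{1}{3596}$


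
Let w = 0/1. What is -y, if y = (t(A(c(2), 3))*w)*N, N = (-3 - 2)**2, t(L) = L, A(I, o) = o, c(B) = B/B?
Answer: 0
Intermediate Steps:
c(B) = 1
w = 0 (w = 0*1 = 0)
N = 25 (N = (-5)**2 = 25)
y = 0 (y = (3*0)*25 = 0*25 = 0)
-y = -1*0 = 0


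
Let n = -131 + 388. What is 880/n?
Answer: 880/257 ≈ 3.4241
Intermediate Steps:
n = 257
880/n = 880/257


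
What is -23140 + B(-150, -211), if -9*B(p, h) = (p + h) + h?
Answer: -207688/9 ≈ -23076.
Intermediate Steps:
B(p, h) = -2*h/9 - p/9 (B(p, h) = -((p + h) + h)/9 = -((h + p) + h)/9 = -(p + 2*h)/9 = -2*h/9 - p/9)
-23140 + B(-150, -211) = -23140 + (-2/9*(-211) - 1/9*(-150)) = -23140 + (422/9 + 50/3) = -23140 + 572/9 = -207688/9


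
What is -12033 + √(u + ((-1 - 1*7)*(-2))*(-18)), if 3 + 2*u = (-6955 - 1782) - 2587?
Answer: -12033 + I*√23806/2 ≈ -12033.0 + 77.146*I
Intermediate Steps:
u = -11327/2 (u = -3/2 + ((-6955 - 1782) - 2587)/2 = -3/2 + (-8737 - 2587)/2 = -3/2 + (½)*(-11324) = -3/2 - 5662 = -11327/2 ≈ -5663.5)
-12033 + √(u + ((-1 - 1*7)*(-2))*(-18)) = -12033 + √(-11327/2 + ((-1 - 1*7)*(-2))*(-18)) = -12033 + √(-11327/2 + ((-1 - 7)*(-2))*(-18)) = -12033 + √(-11327/2 - 8*(-2)*(-18)) = -12033 + √(-11327/2 + 16*(-18)) = -12033 + √(-11327/2 - 288) = -12033 + √(-11903/2) = -12033 + I*√23806/2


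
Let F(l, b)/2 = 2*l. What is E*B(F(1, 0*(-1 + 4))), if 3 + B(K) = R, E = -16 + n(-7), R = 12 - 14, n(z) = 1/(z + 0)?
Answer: 565/7 ≈ 80.714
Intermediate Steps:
n(z) = 1/z
F(l, b) = 4*l (F(l, b) = 2*(2*l) = 4*l)
R = -2
E = -113/7 (E = -16 + 1/(-7) = -16 - 1/7 = -113/7 ≈ -16.143)
B(K) = -5 (B(K) = -3 - 2 = -5)
E*B(F(1, 0*(-1 + 4))) = -113/7*(-5) = 565/7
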